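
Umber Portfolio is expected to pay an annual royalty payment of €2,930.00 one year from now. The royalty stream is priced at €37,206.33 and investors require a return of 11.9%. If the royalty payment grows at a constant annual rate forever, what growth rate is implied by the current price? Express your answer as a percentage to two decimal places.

P = D₁/(r−g) ⇒ g = r − D₁/P = 0.119 − €2,930.00/€37,206.33 = 0.040250

4.02%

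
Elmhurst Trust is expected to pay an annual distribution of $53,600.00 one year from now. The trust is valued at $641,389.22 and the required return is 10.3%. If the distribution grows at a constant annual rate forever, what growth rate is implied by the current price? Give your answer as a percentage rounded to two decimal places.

P = D₁/(r−g) ⇒ g = r − D₁/P = 0.103 − $53,600.00/$641,389.22 = 0.019431

1.94%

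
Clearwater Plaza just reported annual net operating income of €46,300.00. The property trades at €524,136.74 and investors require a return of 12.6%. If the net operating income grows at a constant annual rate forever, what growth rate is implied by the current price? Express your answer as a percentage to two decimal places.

P = D₀(1+g)/(r−g) ⇒ P(r−g) = D₀(1+g) ⇒ g(P+D₀) = P·r − D₀
g = (P·r − D₀)/(P + D₀) = (€524,136.74×0.126 − €46,300.00) / (€524,136.74 + €46,300.00) = 0.034607

3.46%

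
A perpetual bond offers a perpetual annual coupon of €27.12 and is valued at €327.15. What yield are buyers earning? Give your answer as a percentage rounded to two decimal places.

8.29%

P = C/r ⇒ r = C/P = €27.12/€327.15 = 0.082898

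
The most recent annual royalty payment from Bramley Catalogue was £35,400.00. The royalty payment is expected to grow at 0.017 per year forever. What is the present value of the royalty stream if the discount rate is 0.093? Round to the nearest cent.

D₁ = D₀ × (1 + g) = £35,400.00 × 1.017 = £36,001.8000
Growing perpetuity: P = D₁ / (r − g) = £36,001.8000 / (0.093 − 0.017) = £473,707.89

£473707.89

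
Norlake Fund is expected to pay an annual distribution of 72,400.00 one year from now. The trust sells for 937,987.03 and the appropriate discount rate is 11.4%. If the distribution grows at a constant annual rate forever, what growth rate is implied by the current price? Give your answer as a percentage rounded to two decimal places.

3.68%

P = D₁/(r−g) ⇒ g = r − D₁/P = 0.114 − 72,400.00/937,987.03 = 0.036813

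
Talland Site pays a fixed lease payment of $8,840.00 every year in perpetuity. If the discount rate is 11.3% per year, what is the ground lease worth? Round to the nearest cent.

Level perpetuity: PV = C / r = $8,840.00 / 0.113 = $78,230.09

$78230.09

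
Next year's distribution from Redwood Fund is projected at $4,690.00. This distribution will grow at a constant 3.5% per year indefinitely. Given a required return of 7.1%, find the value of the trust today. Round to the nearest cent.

$130277.78

Growing perpetuity: P = D₁ / (r − g) = $4,690.0000 / (0.071 − 0.035) = $130,277.78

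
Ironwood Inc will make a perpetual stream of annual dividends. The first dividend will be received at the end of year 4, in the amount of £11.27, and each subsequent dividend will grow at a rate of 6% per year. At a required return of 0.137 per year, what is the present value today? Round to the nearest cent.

Value at end of year 3: C₁ / (r − g) = £11.27 / (0.137 − 0.06) = £146.3636
Discount to today: PV = £146.3636 / (1 + 0.137)^3 = £146.3636 / 1.469878 = £99.58

£99.58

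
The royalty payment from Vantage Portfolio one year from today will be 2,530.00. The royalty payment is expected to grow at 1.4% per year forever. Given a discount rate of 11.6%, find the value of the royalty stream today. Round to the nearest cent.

Growing perpetuity: P = D₁ / (r − g) = 2,530.0000 / (0.116 − 0.014) = 24,803.92

24803.92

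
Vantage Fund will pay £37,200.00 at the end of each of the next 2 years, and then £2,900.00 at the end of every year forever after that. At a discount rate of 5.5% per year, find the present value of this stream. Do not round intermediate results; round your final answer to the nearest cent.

£116056.04

PV of 2-year annuity: £37,200.00 × [1 − (1+0.055)^−2] / 0.055 = 68683.09337
Perpetuity value at year 2: £2,900.00 / 0.055 = 52727.27273
PV of perpetuity: 52727.27273 / (1+0.055)^2 = 47372.94556
Total PV = 68683.09337 + 47372.94556 = 116056.03893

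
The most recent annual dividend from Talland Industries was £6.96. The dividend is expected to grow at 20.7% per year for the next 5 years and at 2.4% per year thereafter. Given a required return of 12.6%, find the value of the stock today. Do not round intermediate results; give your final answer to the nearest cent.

D_1 = 8.40072
D_2 = 10.13967
D_3 = 12.23858
D_4 = 14.77197
D_5 = 17.82976
Terminal value at year 5: TV = D_5×(1+g_2)/(r−g_2) = 18.25768/0.102 = 178.99684
P_0 = D_1/(1+r)^1 + D_2/(1+r)^2 + D_3/(1+r)^3 + D_4/(1+r)^4 + D_5/(1+r)^5 + TV/(1+r)^5
    = 7.46067 + 7.99737 + 8.57267 + 9.18935 + 9.85039 + 98.89024 = 141.96069

£141.96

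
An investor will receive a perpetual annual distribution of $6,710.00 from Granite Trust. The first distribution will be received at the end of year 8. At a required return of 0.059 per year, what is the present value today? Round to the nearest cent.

$76137.53

Value at end of year 7: C / r = $6,710.00 / 0.059 = $113,728.8136
Discount to today: PV = $113,728.8136 / (1 + 0.059)^7 = $113,728.8136 / 1.493729 = $76,137.53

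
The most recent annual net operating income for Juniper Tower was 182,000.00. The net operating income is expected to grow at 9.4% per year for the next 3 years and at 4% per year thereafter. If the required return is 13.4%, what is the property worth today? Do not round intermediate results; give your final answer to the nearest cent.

2316342.85

D_1 = 199108.00000
D_2 = 217824.15200
D_3 = 238299.62229
Terminal value at year 3: TV = D_3×(1+g_2)/(r−g_2) = 247831.60718/0.094 = 2636506.45936
P_0 = D_1/(1+r)^1 + D_2/(1+r)^2 + D_3/(1+r)^3 + TV/(1+r)^3
    = 175580.24691 + 169386.94014 + 163412.09217 + 1807963.57291 = 2316342.85214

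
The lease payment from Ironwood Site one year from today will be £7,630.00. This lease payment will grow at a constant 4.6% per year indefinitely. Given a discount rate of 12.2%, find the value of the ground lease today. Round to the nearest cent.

£100394.74

Growing perpetuity: P = D₁ / (r − g) = £7,630.0000 / (0.122 − 0.046) = £100,394.74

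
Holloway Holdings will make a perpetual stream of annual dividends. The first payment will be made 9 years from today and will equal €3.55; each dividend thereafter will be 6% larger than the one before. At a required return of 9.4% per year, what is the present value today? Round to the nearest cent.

Value at end of year 8: C₁ / (r − g) = €3.55 / (0.094 − 0.06) = €104.4118
Discount to today: PV = €104.4118 / (1 + 0.094)^8 = €104.4118 / 2.051817 = €50.89

€50.89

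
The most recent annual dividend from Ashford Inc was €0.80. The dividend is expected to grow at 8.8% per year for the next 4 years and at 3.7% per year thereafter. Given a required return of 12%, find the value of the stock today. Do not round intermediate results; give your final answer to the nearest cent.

D_1 = 0.87040
D_2 = 0.94700
D_3 = 1.03033
D_4 = 1.12100
Terminal value at year 4: TV = D_4×(1+g_2)/(r−g_2) = 1.16248/0.083 = 14.00575
P_0 = D_1/(1+r)^1 + D_2/(1+r)^2 + D_3/(1+r)^3 + D_4/(1+r)^4 + TV/(1+r)^4
    = 0.77714 + 0.75494 + 0.73337 + 0.71242 + 8.90090 = 11.87877

€11.88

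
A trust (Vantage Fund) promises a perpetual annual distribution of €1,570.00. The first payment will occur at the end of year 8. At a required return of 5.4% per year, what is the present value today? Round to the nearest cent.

Value at end of year 7: C / r = €1,570.00 / 0.054 = €29,074.0741
Discount to today: PV = €29,074.0741 / (1 + 0.054)^7 = €29,074.0741 / 1.445055 = €20,119.71

€20119.71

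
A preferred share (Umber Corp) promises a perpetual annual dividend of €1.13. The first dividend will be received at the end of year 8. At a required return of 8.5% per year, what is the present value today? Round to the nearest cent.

Value at end of year 7: C / r = €1.13 / 0.085 = €13.2941
Discount to today: PV = €13.2941 / (1 + 0.085)^7 = €13.2941 / 1.770142 = €7.51

€7.51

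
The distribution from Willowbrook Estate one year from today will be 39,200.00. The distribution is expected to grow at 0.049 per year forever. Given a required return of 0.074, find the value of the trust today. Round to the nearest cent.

Growing perpetuity: P = D₁ / (r − g) = 39,200.0000 / (0.074 − 0.049) = 1,568,000.00

1568000.00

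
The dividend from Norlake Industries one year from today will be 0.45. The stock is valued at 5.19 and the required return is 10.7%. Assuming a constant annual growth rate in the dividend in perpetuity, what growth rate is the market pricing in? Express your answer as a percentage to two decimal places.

P = D₁/(r−g) ⇒ g = r − D₁/P = 0.107 − 0.45/5.19 = 0.020295

2.03%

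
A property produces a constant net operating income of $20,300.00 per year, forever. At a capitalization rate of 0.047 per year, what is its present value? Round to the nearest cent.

Level perpetuity: PV = C / r = $20,300.00 / 0.047 = $431,914.89

$431914.89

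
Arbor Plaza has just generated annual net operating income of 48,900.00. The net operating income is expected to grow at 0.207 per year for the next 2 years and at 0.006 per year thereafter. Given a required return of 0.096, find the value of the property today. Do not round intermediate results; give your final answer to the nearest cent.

776073.84

D_1 = 59022.30000
D_2 = 71239.91610
Terminal value at year 2: TV = D_2×(1+g_2)/(r−g_2) = 71667.35560/0.09 = 796303.95107
P_0 = D_1/(1+r)^1 + D_2/(1+r)^2 + TV/(1+r)^2
    = 53852.46350 + 59306.49950 + 662914.87216 = 776073.83516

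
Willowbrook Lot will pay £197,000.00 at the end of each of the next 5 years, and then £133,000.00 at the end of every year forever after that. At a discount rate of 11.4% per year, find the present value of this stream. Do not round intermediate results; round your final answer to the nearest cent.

£1400843.15

PV of 5-year annuity: £197,000.00 × [1 − (1+0.114)^−5] / 0.114 = 720824.47867
Perpetuity value at year 5: £133,000.00 / 0.114 = 1166666.66667
PV of perpetuity: 1166666.66667 / (1+0.114)^5 = 680018.66837
Total PV = 720824.47867 + 680018.66837 = 1400843.14705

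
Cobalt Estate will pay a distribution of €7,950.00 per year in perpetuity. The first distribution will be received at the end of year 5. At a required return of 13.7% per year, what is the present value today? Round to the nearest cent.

Value at end of year 4: C / r = €7,950.00 / 0.137 = €58,029.1971
Discount to today: PV = €58,029.1971 / (1 + 0.137)^4 = €58,029.1971 / 1.671252 = €34,722.00

€34722.00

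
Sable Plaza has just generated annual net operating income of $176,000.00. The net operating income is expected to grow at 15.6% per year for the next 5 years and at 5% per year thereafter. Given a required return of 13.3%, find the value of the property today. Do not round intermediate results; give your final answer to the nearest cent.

$3396925.88

D_1 = 203456.00000
D_2 = 235195.13600
D_3 = 271885.57722
D_4 = 314299.72726
D_5 = 363330.48471
Terminal value at year 5: TV = D_5×(1+g_2)/(r−g_2) = 381497.00895/0.083 = 4596349.50542
P_0 = D_1/(1+r)^1 + D_2/(1+r)^2 + D_3/(1+r)^3 + D_4/(1+r)^4 + D_5/(1+r)^5 + TV/(1+r)^5
    = 179572.81553 + 183218.15954 + 186937.50435 + 190732.35219 + 194604.23577 + 2461860.81395 = 3396925.88133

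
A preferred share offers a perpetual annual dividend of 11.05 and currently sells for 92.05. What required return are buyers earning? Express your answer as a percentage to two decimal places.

12.00%

P = C/r ⇒ r = C/P = 11.05/92.05 = 0.120043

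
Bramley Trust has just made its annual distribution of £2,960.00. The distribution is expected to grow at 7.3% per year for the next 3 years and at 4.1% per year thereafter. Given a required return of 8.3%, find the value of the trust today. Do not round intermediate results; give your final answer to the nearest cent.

£80069.15

D_1 = 3176.08000
D_2 = 3407.93384
D_3 = 3656.71301
Terminal value at year 3: TV = D_3×(1+g_2)/(r−g_2) = 3806.63824/0.042 = 90634.24390
P_0 = D_1/(1+r)^1 + D_2/(1+r)^2 + D_3/(1+r)^3 + TV/(1+r)^3
    = 2932.66851 + 2905.58940 + 2878.76031 + 71352.13066 = 80069.14888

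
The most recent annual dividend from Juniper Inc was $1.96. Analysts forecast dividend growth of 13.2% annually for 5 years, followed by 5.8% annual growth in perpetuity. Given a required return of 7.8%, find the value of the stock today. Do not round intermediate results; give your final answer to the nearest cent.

D_1 = 2.21872
D_2 = 2.51159
D_3 = 2.84312
D_4 = 3.21841
D_5 = 3.64324
Terminal value at year 5: TV = D_5×(1+g_2)/(r−g_2) = 3.85455/0.02 = 192.72758
P_0 = D_1/(1+r)^1 + D_2/(1+r)^2 + D_3/(1+r)^3 + D_4/(1+r)^4 + D_5/(1+r)^5 + TV/(1+r)^5
    = 2.05818 + 2.16128 + 2.26955 + 2.38323 + 2.50262 + 132.38844 = 143.76330

$143.76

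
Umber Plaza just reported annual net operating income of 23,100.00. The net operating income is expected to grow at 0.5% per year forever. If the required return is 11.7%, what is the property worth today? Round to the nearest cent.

D₁ = D₀ × (1 + g) = 23,100.00 × 1.005 = 23,215.5000
Growing perpetuity: P = D₁ / (r − g) = 23,215.5000 / (0.117 − 0.005) = 207,281.25

207281.25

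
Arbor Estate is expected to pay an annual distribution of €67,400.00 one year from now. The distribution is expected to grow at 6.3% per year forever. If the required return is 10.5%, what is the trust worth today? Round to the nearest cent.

€1604761.90

Growing perpetuity: P = D₁ / (r − g) = €67,400.0000 / (0.105 − 0.063) = €1,604,761.90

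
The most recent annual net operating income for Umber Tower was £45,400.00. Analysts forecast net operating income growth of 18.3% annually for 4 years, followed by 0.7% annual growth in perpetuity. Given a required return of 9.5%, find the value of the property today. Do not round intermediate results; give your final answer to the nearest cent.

D_1 = 53708.20000
D_2 = 63536.80060
D_3 = 75164.03511
D_4 = 88919.05353
Terminal value at year 4: TV = D_4×(1+g_2)/(r−g_2) = 89541.48691/0.088 = 1017516.89670
P_0 = D_1/(1+r)^1 + D_2/(1+r)^2 + D_3/(1+r)^3 + D_4/(1+r)^4 + TV/(1+r)^4
    = 49048.58447 + 52990.38852 + 57248.97683 + 61849.80784 + 707758.59653 = 928896.35419

£928896.35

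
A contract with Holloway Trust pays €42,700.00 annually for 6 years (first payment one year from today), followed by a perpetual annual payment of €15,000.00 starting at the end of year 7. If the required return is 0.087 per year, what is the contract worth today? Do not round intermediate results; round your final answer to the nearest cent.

€297793.07

PV of 6-year annuity: €42,700.00 × [1 − (1+0.087)^−6] / 0.087 = 193274.18964
Perpetuity value at year 6: €15,000.00 / 0.087 = 172413.79310
PV of perpetuity: 172413.79310 / (1+0.087)^6 = 104518.87871
Total PV = 193274.18964 + 104518.87871 = 297793.06835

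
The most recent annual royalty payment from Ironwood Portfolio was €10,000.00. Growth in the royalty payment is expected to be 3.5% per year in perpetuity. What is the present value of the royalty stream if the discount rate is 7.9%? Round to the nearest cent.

€235227.27

D₁ = D₀ × (1 + g) = €10,000.00 × 1.035 = €10,350.0000
Growing perpetuity: P = D₁ / (r − g) = €10,350.0000 / (0.079 − 0.035) = €235,227.27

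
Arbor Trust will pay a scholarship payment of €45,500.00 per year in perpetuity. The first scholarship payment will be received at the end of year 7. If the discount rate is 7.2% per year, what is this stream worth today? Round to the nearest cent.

Value at end of year 6: C / r = €45,500.00 / 0.072 = €631,944.4444
Discount to today: PV = €631,944.4444 / (1 + 0.072)^6 = €631,944.4444 / 1.517640 = €416,399.49

€416399.49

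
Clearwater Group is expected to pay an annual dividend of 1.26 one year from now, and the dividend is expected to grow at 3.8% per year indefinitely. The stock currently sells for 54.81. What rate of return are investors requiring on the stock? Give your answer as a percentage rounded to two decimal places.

6.10%

P = D₁/(r − g) ⇒ r = D₁/P + g = 1.2600/54.81 + 0.038 = 0.022989 + 0.038 = 0.060989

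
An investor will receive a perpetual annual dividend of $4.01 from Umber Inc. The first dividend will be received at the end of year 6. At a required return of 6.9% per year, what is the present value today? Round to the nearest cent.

Value at end of year 5: C / r = $4.01 / 0.069 = $58.1159
Discount to today: PV = $58.1159 / (1 + 0.069)^5 = $58.1159 / 1.396010 = $41.63

$41.63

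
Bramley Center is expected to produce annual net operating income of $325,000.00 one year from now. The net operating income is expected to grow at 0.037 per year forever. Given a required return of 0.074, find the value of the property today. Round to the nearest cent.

Growing perpetuity: P = D₁ / (r − g) = $325,000.0000 / (0.074 − 0.037) = $8,783,783.78

$8783783.78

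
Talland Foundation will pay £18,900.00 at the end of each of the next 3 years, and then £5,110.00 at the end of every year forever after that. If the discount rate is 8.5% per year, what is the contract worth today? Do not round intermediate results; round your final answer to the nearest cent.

PV of 3-year annuity: £18,900.00 × [1 − (1+0.085)^−3] / 0.085 = 48271.02282
Perpetuity value at year 3: £5,110.00 / 0.085 = 60117.64706
PV of perpetuity: 60117.64706 / (1+0.085)^3 = 47066.59274
Total PV = 48271.02282 + 47066.59274 = 95337.61556

£95337.62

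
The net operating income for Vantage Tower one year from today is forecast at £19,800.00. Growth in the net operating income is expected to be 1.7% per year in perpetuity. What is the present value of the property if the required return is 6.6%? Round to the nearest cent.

£404081.63

Growing perpetuity: P = D₁ / (r − g) = £19,800.0000 / (0.066 − 0.017) = £404,081.63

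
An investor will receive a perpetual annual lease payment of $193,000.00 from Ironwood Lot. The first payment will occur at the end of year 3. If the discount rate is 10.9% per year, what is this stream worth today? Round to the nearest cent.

Value at end of year 2: C / r = $193,000.00 / 0.109 = $1,770,642.2018
Discount to today: PV = $1,770,642.2018 / (1 + 0.109)^2 = $1,770,642.2018 / 1.229881 = $1,439,685.79

$1439685.79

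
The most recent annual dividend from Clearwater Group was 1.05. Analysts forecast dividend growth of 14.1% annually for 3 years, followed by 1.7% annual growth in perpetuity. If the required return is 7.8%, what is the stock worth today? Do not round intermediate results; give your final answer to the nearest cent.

24.29

D_1 = 1.19805
D_2 = 1.36698
D_3 = 1.55972
Terminal value at year 3: TV = D_3×(1+g_2)/(r−g_2) = 1.58623/0.061 = 26.00383
P_0 = D_1/(1+r)^1 + D_2/(1+r)^2 + D_3/(1+r)^3 + TV/(1+r)^3
    = 1.11136 + 1.17631 + 1.24506 + 20.75779 = 24.29052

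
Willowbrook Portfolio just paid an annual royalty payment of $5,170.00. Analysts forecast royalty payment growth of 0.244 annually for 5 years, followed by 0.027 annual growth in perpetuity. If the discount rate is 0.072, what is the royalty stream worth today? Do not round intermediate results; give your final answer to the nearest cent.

D_1 = 6431.48000
D_2 = 8000.76112
D_3 = 9952.94683
D_4 = 12381.46586
D_5 = 15402.54353
Terminal value at year 5: TV = D_5×(1+g_2)/(r−g_2) = 15818.41221/0.045 = 351520.27124
P_0 = D_1/(1+r)^1 + D_2/(1+r)^2 + D_3/(1+r)^3 + D_4/(1+r)^4 + D_5/(1+r)^5 + TV/(1+r)^5
    = 5999.51493 + 6962.12366 + 8079.18082 + 9375.46729 + 10879.74003 + 248299.84469 = 289595.87142

$289595.87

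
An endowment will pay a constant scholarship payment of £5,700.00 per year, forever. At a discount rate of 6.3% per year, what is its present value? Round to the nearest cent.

£90476.19

Level perpetuity: PV = C / r = £5,700.00 / 0.063 = £90,476.19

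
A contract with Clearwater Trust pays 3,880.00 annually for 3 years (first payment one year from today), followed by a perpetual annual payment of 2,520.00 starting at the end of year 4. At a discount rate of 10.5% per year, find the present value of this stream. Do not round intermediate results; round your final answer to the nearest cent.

PV of 3-year annuity: 3,880.00 × [1 − (1+0.105)^−3] / 0.105 = 9564.67903
Perpetuity value at year 3: 2,520.00 / 0.105 = 24000.00000
PV of perpetuity: 24000.00000 / (1+0.105)^3 = 17787.88887
Total PV = 9564.67903 + 17787.88887 = 27352.56791

27352.57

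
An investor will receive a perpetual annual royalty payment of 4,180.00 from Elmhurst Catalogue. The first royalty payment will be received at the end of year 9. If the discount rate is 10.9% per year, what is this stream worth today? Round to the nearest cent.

16760.90

Value at end of year 8: C / r = 4,180.00 / 0.109 = 38,348.6239
Discount to today: PV = 38,348.6239 / (1 + 0.109)^8 = 38,348.6239 / 2.287981 = 16,760.90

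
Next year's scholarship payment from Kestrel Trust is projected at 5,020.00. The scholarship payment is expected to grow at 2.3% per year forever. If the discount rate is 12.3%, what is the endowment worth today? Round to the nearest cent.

50200.00

Growing perpetuity: P = D₁ / (r − g) = 5,020.0000 / (0.123 − 0.023) = 50,200.00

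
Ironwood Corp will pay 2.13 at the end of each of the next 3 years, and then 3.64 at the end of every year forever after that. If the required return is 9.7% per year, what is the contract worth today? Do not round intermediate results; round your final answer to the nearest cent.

33.75

PV of 3-year annuity: 2.13 × [1 − (1+0.097)^−3] / 0.097 = 5.32510
Perpetuity value at year 3: 3.64 / 0.097 = 37.52577
PV of perpetuity: 37.52577 / (1+0.097)^3 = 28.42561
Total PV = 5.32510 + 28.42561 = 33.75070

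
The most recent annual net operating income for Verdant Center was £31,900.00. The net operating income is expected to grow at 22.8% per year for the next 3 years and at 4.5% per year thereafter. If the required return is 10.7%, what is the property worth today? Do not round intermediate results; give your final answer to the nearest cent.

D_1 = 39173.20000
D_2 = 48104.68960
D_3 = 59072.55883
Terminal value at year 3: TV = D_3×(1+g_2)/(r−g_2) = 61730.82398/0.062 = 995658.45123
P_0 = D_1/(1+r)^1 + D_2/(1+r)^2 + D_3/(1+r)^3 + TV/(1+r)^3
    = 35386.81120 + 39254.74630 + 43545.46383 + 733951.76936 = 852138.79069

£852138.79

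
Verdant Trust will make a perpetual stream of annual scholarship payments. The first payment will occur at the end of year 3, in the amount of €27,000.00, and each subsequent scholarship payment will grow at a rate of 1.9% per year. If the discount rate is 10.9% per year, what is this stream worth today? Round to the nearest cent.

Value at end of year 2: C₁ / (r − g) = €27,000.00 / (0.109 − 0.019) = €300,000.0000
Discount to today: PV = €300,000.0000 / (1 + 0.109)^2 = €300,000.0000 / 1.229881 = €243,926.04

€243926.04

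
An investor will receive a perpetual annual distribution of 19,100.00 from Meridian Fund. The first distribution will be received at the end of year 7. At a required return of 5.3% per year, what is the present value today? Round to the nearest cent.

264354.84

Value at end of year 6: C / r = 19,100.00 / 0.053 = 360,377.3585
Discount to today: PV = 360,377.3585 / (1 + 0.053)^6 = 360,377.3585 / 1.363233 = 264,354.84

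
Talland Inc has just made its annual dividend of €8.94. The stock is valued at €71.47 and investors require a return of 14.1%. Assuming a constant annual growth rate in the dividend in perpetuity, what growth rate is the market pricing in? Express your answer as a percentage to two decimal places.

1.41%

P = D₀(1+g)/(r−g) ⇒ P(r−g) = D₀(1+g) ⇒ g(P+D₀) = P·r − D₀
g = (P·r − D₀)/(P + D₀) = (€71.47×0.141 − €8.94) / (€71.47 + €8.94) = 0.014143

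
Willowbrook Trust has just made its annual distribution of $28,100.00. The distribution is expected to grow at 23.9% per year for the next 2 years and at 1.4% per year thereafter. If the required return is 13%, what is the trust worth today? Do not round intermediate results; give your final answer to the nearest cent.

D_1 = 34815.90000
D_2 = 43136.90010
Terminal value at year 2: TV = D_2×(1+g_2)/(r−g_2) = 43740.81670/0.116 = 377076.00605
P_0 = D_1/(1+r)^1 + D_2/(1+r)^2 + TV/(1+r)^2
    = 30810.53097 + 33782.52024 + 295305.82352 = 359898.87473

$359898.87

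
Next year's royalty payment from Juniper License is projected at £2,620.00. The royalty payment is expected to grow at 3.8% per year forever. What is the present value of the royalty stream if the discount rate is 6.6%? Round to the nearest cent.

£93571.43

Growing perpetuity: P = D₁ / (r − g) = £2,620.0000 / (0.066 − 0.038) = £93,571.43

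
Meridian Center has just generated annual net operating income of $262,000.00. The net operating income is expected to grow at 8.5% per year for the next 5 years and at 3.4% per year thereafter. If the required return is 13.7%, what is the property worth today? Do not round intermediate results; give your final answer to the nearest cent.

$3222137.11

D_1 = 284270.00000
D_2 = 308432.95000
D_3 = 334649.75075
D_4 = 363094.97956
D_5 = 393958.05283
Terminal value at year 5: TV = D_5×(1+g_2)/(r−g_2) = 407352.62662/0.103 = 3954879.87012
P_0 = D_1/(1+r)^1 + D_2/(1+r)^2 + D_3/(1+r)^3 + D_4/(1+r)^4 + D_5/(1+r)^5 + TV/(1+r)^5
    = 250017.59015 + 238583.18849 + 227671.73220 + 217259.30469 + 207323.08319 + 2081282.21382 = 3222137.11254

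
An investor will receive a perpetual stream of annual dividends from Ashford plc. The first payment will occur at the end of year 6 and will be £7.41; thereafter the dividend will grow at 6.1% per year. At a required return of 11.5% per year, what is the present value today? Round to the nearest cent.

£79.63

Value at end of year 5: C₁ / (r − g) = £7.41 / (0.115 − 0.061) = £137.2222
Discount to today: PV = £137.2222 / (1 + 0.115)^5 = £137.2222 / 1.723353 = £79.63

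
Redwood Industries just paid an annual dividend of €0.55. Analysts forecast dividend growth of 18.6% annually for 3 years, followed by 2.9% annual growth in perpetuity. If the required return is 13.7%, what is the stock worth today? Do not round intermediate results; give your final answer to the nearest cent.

€7.74

D_1 = 0.65230
D_2 = 0.77363
D_3 = 0.91752
Terminal value at year 3: TV = D_3×(1+g_2)/(r−g_2) = 0.94413/0.108 = 8.74195
P_0 = D_1/(1+r)^1 + D_2/(1+r)^2 + D_3/(1+r)^3 + TV/(1+r)^3
    = 0.57370 + 0.59843 + 0.62422 + 5.94740 = 7.74374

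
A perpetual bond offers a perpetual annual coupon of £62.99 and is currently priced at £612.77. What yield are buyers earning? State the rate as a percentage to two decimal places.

P = C/r ⇒ r = C/P = £62.99/£612.77 = 0.102796

10.28%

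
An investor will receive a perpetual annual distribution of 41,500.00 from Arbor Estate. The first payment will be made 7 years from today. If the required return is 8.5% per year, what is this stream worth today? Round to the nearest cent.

Value at end of year 6: C / r = 41,500.00 / 0.085 = 488,235.2941
Discount to today: PV = 488,235.2941 / (1 + 0.085)^6 = 488,235.2941 / 1.631468 = 299,261.43

299261.43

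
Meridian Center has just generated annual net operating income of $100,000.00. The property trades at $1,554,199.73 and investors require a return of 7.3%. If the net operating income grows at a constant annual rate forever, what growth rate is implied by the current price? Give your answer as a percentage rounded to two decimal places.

0.81%

P = D₀(1+g)/(r−g) ⇒ P(r−g) = D₀(1+g) ⇒ g(P+D₀) = P·r − D₀
g = (P·r − D₀)/(P + D₀) = ($1,554,199.73×0.073 − $100,000.00) / ($1,554,199.73 + $100,000.00) = 0.008135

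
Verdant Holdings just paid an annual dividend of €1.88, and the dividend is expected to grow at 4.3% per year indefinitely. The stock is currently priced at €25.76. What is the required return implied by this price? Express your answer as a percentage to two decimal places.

D₁ = €1.88 × 1.043 = €1.9608
P = D₁/(r − g) ⇒ r = D₁/P + g = €1.9608/€25.76 + 0.043 = 0.076120 + 0.043 = 0.119120

11.91%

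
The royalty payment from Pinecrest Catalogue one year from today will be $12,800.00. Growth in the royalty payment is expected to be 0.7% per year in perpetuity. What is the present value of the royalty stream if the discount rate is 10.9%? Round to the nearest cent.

$125490.20

Growing perpetuity: P = D₁ / (r − g) = $12,800.0000 / (0.109 − 0.007) = $125,490.20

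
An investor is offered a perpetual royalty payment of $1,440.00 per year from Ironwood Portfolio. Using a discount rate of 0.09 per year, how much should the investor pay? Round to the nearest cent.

$16000.00

Level perpetuity: PV = C / r = $1,440.00 / 0.09 = $16,000.00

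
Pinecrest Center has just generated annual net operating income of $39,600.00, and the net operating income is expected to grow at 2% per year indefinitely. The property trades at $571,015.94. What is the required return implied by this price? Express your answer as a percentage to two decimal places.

D₁ = $39,600.00 × 1.02 = $40,392.0000
P = D₁/(r − g) ⇒ r = D₁/P + g = $40,392.0000/$571,015.94 + 0.02 = 0.070737 + 0.02 = 0.090737

9.07%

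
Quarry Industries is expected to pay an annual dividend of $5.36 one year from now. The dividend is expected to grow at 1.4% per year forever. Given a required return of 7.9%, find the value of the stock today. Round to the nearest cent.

Growing perpetuity: P = D₁ / (r − g) = $5.3600 / (0.079 − 0.014) = $82.46

$82.46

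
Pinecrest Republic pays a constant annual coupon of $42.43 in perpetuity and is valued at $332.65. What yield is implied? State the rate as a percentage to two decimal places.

12.76%

P = C/r ⇒ r = C/P = $42.43/$332.65 = 0.127551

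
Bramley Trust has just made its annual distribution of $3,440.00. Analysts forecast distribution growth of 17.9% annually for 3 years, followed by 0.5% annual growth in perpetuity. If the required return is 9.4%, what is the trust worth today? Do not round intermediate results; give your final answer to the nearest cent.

D_1 = 4055.76000
D_2 = 4781.74104
D_3 = 5637.67269
Terminal value at year 3: TV = D_3×(1+g_2)/(r−g_2) = 5665.86105/0.089 = 63661.36011
P_0 = D_1/(1+r)^1 + D_2/(1+r)^2 + D_3/(1+r)^3 + TV/(1+r)^3
    = 3707.27605 + 3995.31852 + 4305.74089 + 48621.00673 = 60629.34220

$60629.34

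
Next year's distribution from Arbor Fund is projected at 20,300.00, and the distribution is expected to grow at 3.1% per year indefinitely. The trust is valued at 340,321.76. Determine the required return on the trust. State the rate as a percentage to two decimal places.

P = D₁/(r − g) ⇒ r = D₁/P + g = 20,300.0000/340,321.76 + 0.031 = 0.059649 + 0.031 = 0.090649

9.06%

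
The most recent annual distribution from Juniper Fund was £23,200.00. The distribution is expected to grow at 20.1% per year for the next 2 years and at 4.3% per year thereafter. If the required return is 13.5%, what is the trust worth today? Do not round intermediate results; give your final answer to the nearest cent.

D_1 = 27863.20000
D_2 = 33463.70320
Terminal value at year 2: TV = D_2×(1+g_2)/(r−g_2) = 34902.64244/0.092 = 379376.54823
P_0 = D_1/(1+r)^1 + D_2/(1+r)^2 + TV/(1+r)^2
    = 24549.07489 + 25976.59819 + 294495.56423 = 345021.23731

£345021.24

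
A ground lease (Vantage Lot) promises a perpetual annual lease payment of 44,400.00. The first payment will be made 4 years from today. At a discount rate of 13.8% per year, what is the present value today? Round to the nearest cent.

218311.74

Value at end of year 3: C / r = 44,400.00 / 0.138 = 321,739.1304
Discount to today: PV = 321,739.1304 / (1 + 0.138)^3 = 321,739.1304 / 1.473760 = 218,311.74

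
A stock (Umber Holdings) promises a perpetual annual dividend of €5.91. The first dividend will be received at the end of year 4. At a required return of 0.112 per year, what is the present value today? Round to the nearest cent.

Value at end of year 3: C / r = €5.91 / 0.112 = €52.7679
Discount to today: PV = €52.7679 / (1 + 0.112)^3 = €52.7679 / 1.375037 = €38.38

€38.38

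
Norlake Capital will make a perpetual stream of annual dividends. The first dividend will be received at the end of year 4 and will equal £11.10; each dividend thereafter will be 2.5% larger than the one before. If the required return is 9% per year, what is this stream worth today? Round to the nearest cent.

Value at end of year 3: C₁ / (r − g) = £11.10 / (0.09 − 0.025) = £170.7692
Discount to today: PV = £170.7692 / (1 + 0.09)^3 = £170.7692 / 1.295029 = £131.87

£131.87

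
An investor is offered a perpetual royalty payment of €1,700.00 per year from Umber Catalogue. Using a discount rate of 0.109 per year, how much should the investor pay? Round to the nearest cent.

€15596.33

Level perpetuity: PV = C / r = €1,700.00 / 0.109 = €15,596.33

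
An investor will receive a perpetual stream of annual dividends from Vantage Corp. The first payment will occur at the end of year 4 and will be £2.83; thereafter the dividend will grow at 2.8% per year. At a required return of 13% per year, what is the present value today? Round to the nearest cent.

£19.23

Value at end of year 3: C₁ / (r − g) = £2.83 / (0.13 − 0.028) = £27.7451
Discount to today: PV = £27.7451 / (1 + 0.13)^3 = £27.7451 / 1.442897 = £19.23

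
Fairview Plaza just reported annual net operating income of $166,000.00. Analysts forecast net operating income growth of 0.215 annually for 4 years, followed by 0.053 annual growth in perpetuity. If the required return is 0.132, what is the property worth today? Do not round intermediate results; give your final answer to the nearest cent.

$3731461.66

D_1 = 201690.00000
D_2 = 245053.35000
D_3 = 297739.82025
D_4 = 361753.88160
Terminal value at year 4: TV = D_4×(1+g_2)/(r−g_2) = 380926.83733/0.079 = 4821858.70036
P_0 = D_1/(1+r)^1 + D_2/(1+r)^2 + D_3/(1+r)^3 + D_4/(1+r)^4 + TV/(1+r)^4
    = 178171.37809 + 191235.18055 + 205256.84131 + 220306.59205 + 2936491.66360 = 3731461.65560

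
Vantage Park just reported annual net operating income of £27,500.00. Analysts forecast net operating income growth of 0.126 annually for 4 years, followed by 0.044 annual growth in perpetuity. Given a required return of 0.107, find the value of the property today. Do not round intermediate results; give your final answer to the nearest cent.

£602617.31

D_1 = 30965.00000
D_2 = 34866.59000
D_3 = 39259.78034
D_4 = 44206.51266
Terminal value at year 4: TV = D_4×(1+g_2)/(r−g_2) = 46151.59922/0.063 = 732565.06698
P_0 = D_1/(1+r)^1 + D_2/(1+r)^2 + D_3/(1+r)^3 + D_4/(1+r)^4 + TV/(1+r)^4
    = 27971.99639 + 28452.09389 + 28940.43154 + 29437.15078 + 487815.64151 = 602617.31411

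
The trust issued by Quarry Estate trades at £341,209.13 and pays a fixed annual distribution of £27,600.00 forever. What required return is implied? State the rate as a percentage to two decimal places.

P = C/r ⇒ r = C/P = £27,600.00/£341,209.13 = 0.080889

8.09%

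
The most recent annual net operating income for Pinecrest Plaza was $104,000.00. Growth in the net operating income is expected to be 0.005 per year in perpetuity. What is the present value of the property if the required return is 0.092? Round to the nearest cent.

D₁ = D₀ × (1 + g) = $104,000.00 × 1.005 = $104,520.0000
Growing perpetuity: P = D₁ / (r − g) = $104,520.0000 / (0.092 − 0.005) = $1,201,379.31

$1201379.31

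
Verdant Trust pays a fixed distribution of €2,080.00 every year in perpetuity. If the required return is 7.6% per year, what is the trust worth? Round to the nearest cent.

Level perpetuity: PV = C / r = €2,080.00 / 0.076 = €27,368.42

€27368.42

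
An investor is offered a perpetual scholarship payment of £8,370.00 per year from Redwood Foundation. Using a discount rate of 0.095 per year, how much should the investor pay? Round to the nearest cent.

Level perpetuity: PV = C / r = £8,370.00 / 0.095 = £88,105.26

£88105.26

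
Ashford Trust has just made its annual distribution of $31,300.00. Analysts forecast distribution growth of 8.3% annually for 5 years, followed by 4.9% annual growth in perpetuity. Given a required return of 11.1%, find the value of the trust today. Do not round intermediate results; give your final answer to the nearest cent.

D_1 = 33897.90000
D_2 = 36711.42570
D_3 = 39758.47403
D_4 = 43058.42738
D_5 = 46632.27685
Terminal value at year 5: TV = D_5×(1+g_2)/(r−g_2) = 48917.25842/0.062 = 788988.03897
P_0 = D_1/(1+r)^1 + D_2/(1+r)^2 + D_3/(1+r)^3 + D_4/(1+r)^4 + D_5/(1+r)^5 + TV/(1+r)^5
    = 30511.16112 + 29742.20296 + 28992.62449 + 28261.93728 + 27549.66524 + 466122.56180 = 611180.15288

$611180.15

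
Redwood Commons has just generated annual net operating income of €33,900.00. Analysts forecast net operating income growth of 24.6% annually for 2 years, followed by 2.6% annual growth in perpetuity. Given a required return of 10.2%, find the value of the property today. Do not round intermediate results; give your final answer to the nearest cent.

€666736.16

D_1 = 42239.40000
D_2 = 52630.29240
Terminal value at year 2: TV = D_2×(1+g_2)/(r−g_2) = 53998.68000/0.076 = 710508.94740
P_0 = D_1/(1+r)^1 + D_2/(1+r)^2 + TV/(1+r)^2
    = 38329.76407 + 43338.37207 + 585068.02300 = 666736.15914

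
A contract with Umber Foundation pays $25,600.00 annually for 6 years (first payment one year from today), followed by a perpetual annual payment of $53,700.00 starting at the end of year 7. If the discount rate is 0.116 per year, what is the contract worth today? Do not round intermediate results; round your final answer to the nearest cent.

PV of 6-year annuity: $25,600.00 × [1 − (1+0.116)^−6] / 0.116 = 106455.28055
Perpetuity value at year 6: $53,700.00 / 0.116 = 462931.03448
PV of perpetuity: 462931.03448 / (1+0.116)^6 = 239624.44989
Total PV = 106455.28055 + 239624.44989 = 346079.73044

$346079.73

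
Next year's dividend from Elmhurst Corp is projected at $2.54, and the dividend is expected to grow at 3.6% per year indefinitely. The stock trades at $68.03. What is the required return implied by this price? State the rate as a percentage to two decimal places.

7.33%

P = D₁/(r − g) ⇒ r = D₁/P + g = $2.5400/$68.03 + 0.036 = 0.037336 + 0.036 = 0.073336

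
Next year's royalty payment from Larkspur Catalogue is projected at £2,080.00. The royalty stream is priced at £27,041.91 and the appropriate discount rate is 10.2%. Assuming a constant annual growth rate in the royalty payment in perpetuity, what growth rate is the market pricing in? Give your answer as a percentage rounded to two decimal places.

2.51%

P = D₁/(r−g) ⇒ g = r − D₁/P = 0.102 − £2,080.00/£27,041.91 = 0.025082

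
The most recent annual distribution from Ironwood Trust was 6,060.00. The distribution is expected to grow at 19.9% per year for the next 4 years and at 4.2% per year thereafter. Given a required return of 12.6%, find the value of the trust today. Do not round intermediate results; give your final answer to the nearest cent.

125077.92

D_1 = 7265.94000
D_2 = 8711.86206
D_3 = 10445.52261
D_4 = 12524.18161
Terminal value at year 4: TV = D_4×(1+g_2)/(r−g_2) = 13050.19724/0.084 = 155359.49092
P_0 = D_1/(1+r)^1 + D_2/(1+r)^2 + D_3/(1+r)^3 + D_4/(1+r)^4 + TV/(1+r)^4
    = 6452.87744 + 6871.22562 + 7316.69585 + 7791.04647 + 96646.07640 = 125077.92178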